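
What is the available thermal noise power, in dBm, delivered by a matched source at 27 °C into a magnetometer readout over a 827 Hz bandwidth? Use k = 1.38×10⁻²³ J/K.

T = 27 °C + 273.15 = 300.15 K
P_n = kTB = 1.38×10⁻²³ × 300.15 × 8.27×10² = 3.43×10⁻¹⁸ W
In dBm: 10 log₁₀(3.43×10⁻¹⁸ / 10⁻³) = −144.7 dBm

−144.7 dBm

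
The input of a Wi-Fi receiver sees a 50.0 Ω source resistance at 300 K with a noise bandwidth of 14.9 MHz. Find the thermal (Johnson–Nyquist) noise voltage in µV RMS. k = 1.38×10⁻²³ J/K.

V_n = √(4kTRB)
4kTRB = 4 × 1.38×10⁻²³ × 300 × 5.00×10¹ × 1.49×10⁷ = 1.23×10⁻¹¹ V²
V_n = √(1.23×10⁻¹¹) = 3.51×10⁻⁶ V = 3.51 µV

3.51 µV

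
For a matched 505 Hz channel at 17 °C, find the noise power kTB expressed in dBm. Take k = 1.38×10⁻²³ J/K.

−146.9 dBm

T = 17 °C + 273.15 = 290.15 K
P_n = kTB = 1.38×10⁻²³ × 290.15 × 5.05×10² = 2.02×10⁻¹⁸ W
In dBm: 10 log₁₀(2.02×10⁻¹⁸ / 10⁻³) = −146.9 dBm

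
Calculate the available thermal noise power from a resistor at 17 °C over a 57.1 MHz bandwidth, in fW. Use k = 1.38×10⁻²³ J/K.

229 fW

T = 17 °C + 273.15 = 290.15 K
P_n = kTB = 1.38×10⁻²³ × 290.15 × 5.71×10⁷ = 2.29×10⁻¹³ W = 229 fW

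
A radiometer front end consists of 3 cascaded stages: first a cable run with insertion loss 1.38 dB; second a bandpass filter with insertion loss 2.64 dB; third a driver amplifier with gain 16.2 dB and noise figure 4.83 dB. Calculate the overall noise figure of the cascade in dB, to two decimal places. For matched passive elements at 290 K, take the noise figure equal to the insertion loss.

Convert to linear (a loss of L dB is a gain of −L dB): F_i = 10^(NF_i/10), G_i = 10^(G_i,dB/10)
  Stage 1: F_1 = 10^(1.38/10) = 1.374, G_1 = 10^(−1.38/10) = 0.7278
  Stage 2: F_2 = 10^(2.64/10) = 1.837, G_2 = 10^(−2.64/10) = 0.5445
  Stage 3: F_3 = 10^(4.83/10) = 3.041, G_3 = 10^(16.2/10) = 41.69
Friis cascade:
  F = 1.374 + (1.837 − 1)/0.7278 + (3.041 − 1)/0.3963 = 7.674
NF = 10 log₁₀(7.674) = 8.85 dB

8.85 dB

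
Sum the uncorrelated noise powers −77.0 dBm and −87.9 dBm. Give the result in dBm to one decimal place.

−76.7 dBm

Convert to linear, add, convert back:
P₁ = 2.00×10⁻¹¹ W, P₂ = 1.62×10⁻¹² W
P_tot = 2.16×10⁻¹¹ W → 10 log₁₀(P_tot / 10⁻³) = −76.7 dBm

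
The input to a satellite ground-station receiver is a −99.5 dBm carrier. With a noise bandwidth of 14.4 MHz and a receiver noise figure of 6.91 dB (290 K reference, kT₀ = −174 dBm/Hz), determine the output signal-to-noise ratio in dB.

−4.0 dB

Noise floor: N = −174 + 10 log₁₀(B) + NF
10 log₁₀(1.44×10⁷) = 71.58 dB
N = −174 + 71.58 + 6.91 = −95.51 dBm
SNR = P_sig − N = −99.5 − (−95.51) = −3.99 dB → −4.0 dB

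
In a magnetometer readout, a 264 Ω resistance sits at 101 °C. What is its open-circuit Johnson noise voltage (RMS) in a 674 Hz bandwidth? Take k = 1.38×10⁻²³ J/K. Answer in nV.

T = 101 °C + 273.15 = 374.15 K
V_n = √(4kTRB)
4kTRB = 4 × 1.38×10⁻²³ × 374.15 × 2.64×10² × 6.74×10² = 3.67×10⁻¹⁵ V²
V_n = √(3.67×10⁻¹⁵) = 6.06×10⁻⁸ V = 60.6 nV

60.6 nV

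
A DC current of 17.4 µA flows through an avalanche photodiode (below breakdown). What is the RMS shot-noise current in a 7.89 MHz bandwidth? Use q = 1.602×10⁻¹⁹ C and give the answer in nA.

I_n = √(2qI·B)
2qI·B = 2 × 1.602×10⁻¹⁹ × 1.74×10⁻⁵ × 7.89×10⁶ = 4.40×10⁻¹⁷ A²
I_n = √(4.40×10⁻¹⁷) = 6.63×10⁻⁹ A = 6.63 nA

6.63 nA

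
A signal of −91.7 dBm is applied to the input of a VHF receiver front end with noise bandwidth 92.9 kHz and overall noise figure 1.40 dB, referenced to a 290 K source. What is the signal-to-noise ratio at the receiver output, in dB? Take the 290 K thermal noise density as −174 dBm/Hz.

31.2 dB

Noise floor: N = −174 + 10 log₁₀(B) + NF
10 log₁₀(9.29×10⁴) = 49.68 dB
N = −174 + 49.68 + 1.40 = −122.92 dBm
SNR = P_sig − N = −91.7 − (−122.92) = 31.22 dB → 31.2 dB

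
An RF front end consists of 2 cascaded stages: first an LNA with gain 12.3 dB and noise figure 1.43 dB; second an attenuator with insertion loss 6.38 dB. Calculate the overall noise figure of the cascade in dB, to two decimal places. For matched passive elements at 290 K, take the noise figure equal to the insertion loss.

Convert to linear (a loss of L dB is a gain of −L dB): F_i = 10^(NF_i/10), G_i = 10^(G_i,dB/10)
  Stage 1: F_1 = 10^(1.43/10) = 1.390, G_1 = 10^(12.3/10) = 16.98
  Stage 2: F_2 = 10^(6.38/10) = 4.345, G_2 = 10^(−6.38/10) = 0.2301
Friis cascade:
  F = 1.390 + (4.345 − 1)/16.98 = 1.587
NF = 10 log₁₀(1.587) = 2.01 dB

2.01 dB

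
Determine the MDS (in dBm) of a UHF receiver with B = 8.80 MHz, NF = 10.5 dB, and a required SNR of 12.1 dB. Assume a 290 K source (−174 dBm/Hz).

−82.0 dBm

Sensitivity = −174 + 10 log₁₀(B) + NF + SNR_min
= −174 + 69.44 + 10.5 + 12.1
= −81.96 dBm → −82.0 dBm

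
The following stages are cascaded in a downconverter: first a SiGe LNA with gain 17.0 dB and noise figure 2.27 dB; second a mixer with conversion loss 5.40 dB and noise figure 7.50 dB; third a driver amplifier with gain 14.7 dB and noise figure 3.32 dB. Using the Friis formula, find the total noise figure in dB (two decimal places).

2.69 dB

Convert to linear (a loss of L dB is a gain of −L dB): F_i = 10^(NF_i/10), G_i = 10^(G_i,dB/10)
  Stage 1: F_1 = 10^(2.27/10) = 1.687, G_1 = 10^(17.0/10) = 50.12
  Stage 2: F_2 = 10^(7.50/10) = 5.623, G_2 = 10^(−5.40/10) = 0.2884
  Stage 3: F_3 = 10^(3.32/10) = 2.148, G_3 = 10^(14.7/10) = 29.51
Friis cascade:
  F = 1.687 + (5.623 − 1)/50.12 + (2.148 − 1)/14.45 = 1.858
NF = 10 log₁₀(1.858) = 2.69 dB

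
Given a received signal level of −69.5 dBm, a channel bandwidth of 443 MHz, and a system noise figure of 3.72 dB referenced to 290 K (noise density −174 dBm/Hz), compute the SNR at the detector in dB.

14.3 dB

Noise floor: N = −174 + 10 log₁₀(B) + NF
10 log₁₀(4.43×10⁸) = 86.46 dB
N = −174 + 86.46 + 3.72 = −83.82 dBm
SNR = P_sig − N = −69.5 − (−83.82) = 14.32 dB → 14.3 dB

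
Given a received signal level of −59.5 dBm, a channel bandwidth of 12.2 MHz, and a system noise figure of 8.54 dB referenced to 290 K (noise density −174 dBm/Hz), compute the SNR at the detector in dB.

Noise floor: N = −174 + 10 log₁₀(B) + NF
10 log₁₀(1.22×10⁷) = 70.86 dB
N = −174 + 70.86 + 8.54 = −94.60 dBm
SNR = P_sig − N = −59.5 − (−94.60) = 35.10 dB → 35.1 dB

35.1 dB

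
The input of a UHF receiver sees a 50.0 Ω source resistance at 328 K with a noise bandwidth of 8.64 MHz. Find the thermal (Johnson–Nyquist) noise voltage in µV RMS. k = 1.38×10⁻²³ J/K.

V_n = √(4kTRB)
4kTRB = 4 × 1.38×10⁻²³ × 328 × 5.00×10¹ × 8.64×10⁶ = 7.82×10⁻¹² V²
V_n = √(7.82×10⁻¹²) = 2.80×10⁻⁶ V = 2.80 µV

2.80 µV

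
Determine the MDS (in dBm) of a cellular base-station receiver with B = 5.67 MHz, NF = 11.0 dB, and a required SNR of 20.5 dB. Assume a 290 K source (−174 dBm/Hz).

−75.0 dBm

Sensitivity = −174 + 10 log₁₀(B) + NF + SNR_min
= −174 + 67.54 + 11.0 + 20.5
= −74.96 dBm → −75.0 dBm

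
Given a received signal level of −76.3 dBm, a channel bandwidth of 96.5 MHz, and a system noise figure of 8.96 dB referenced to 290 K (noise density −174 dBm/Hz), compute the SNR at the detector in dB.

8.9 dB

Noise floor: N = −174 + 10 log₁₀(B) + NF
10 log₁₀(9.65×10⁷) = 79.85 dB
N = −174 + 79.85 + 8.96 = −85.19 dBm
SNR = P_sig − N = −76.3 − (−85.19) = 8.89 dB → 8.9 dB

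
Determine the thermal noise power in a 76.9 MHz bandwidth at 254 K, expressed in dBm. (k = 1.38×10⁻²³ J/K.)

P_n = kTB = 1.38×10⁻²³ × 254 × 7.69×10⁷ = 2.70×10⁻¹³ W
In dBm: 10 log₁₀(2.70×10⁻¹³ / 10⁻³) = −95.7 dBm

−95.7 dBm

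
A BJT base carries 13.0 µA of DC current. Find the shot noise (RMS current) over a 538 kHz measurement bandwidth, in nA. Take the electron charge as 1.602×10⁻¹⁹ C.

1.50 nA

I_n = √(2qI·B)
2qI·B = 2 × 1.602×10⁻¹⁹ × 1.30×10⁻⁵ × 5.38×10⁵ = 2.24×10⁻¹⁸ A²
I_n = √(2.24×10⁻¹⁸) = 1.50×10⁻⁹ A = 1.50 nA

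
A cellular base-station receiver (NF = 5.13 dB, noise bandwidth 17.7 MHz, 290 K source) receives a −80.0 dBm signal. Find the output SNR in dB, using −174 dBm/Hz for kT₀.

16.4 dB

Noise floor: N = −174 + 10 log₁₀(B) + NF
10 log₁₀(1.77×10⁷) = 72.48 dB
N = −174 + 72.48 + 5.13 = −96.39 dBm
SNR = P_sig − N = −80.0 − (−96.39) = 16.39 dB → 16.4 dB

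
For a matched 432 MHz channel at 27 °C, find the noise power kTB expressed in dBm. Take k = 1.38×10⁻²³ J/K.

−87.5 dBm

T = 27 °C + 273.15 = 300.15 K
P_n = kTB = 1.38×10⁻²³ × 300.15 × 4.32×10⁸ = 1.79×10⁻¹² W
In dBm: 10 log₁₀(1.79×10⁻¹² / 10⁻³) = −87.5 dBm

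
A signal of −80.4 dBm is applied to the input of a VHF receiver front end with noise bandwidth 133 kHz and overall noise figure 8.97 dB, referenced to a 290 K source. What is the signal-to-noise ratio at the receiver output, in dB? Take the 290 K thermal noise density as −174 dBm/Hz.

33.4 dB

Noise floor: N = −174 + 10 log₁₀(B) + NF
10 log₁₀(1.33×10⁵) = 51.24 dB
N = −174 + 51.24 + 8.97 = −113.79 dBm
SNR = P_sig − N = −80.4 − (−113.79) = 33.39 dB → 33.4 dB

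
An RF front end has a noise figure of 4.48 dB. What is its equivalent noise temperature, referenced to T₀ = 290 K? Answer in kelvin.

524 K

F = 10^(4.48/10) = 2.80543
T_e = (F − 1)·T₀ = (2.80543 − 1) × 290 = 524 K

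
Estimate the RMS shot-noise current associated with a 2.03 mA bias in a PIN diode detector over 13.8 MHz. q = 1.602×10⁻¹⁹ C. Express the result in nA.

I_n = √(2qI·B)
2qI·B = 2 × 1.602×10⁻¹⁹ × 2.03×10⁻³ × 1.38×10⁷ = 8.98×10⁻¹⁵ A²
I_n = √(8.98×10⁻¹⁵) = 9.47×10⁻⁸ A = 94.7 nA

94.7 nA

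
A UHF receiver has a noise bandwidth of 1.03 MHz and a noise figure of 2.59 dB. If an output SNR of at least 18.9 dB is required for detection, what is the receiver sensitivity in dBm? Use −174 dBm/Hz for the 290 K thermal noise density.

Sensitivity = −174 + 10 log₁₀(B) + NF + SNR_min
= −174 + 60.13 + 2.59 + 18.9
= −92.38 dBm → −92.4 dBm

−92.4 dBm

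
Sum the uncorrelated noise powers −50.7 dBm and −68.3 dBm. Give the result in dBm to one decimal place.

−50.6 dBm

Convert to linear, add, convert back:
P₁ = 8.51×10⁻⁹ W, P₂ = 1.48×10⁻¹⁰ W
P_tot = 8.66×10⁻⁹ W → 10 log₁₀(P_tot / 10⁻³) = −50.6 dBm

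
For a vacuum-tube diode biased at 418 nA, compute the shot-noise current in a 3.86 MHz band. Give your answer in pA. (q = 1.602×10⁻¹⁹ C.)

719 pA

I_n = √(2qI·B)
2qI·B = 2 × 1.602×10⁻¹⁹ × 4.18×10⁻⁷ × 3.86×10⁶ = 5.17×10⁻¹⁹ A²
I_n = √(5.17×10⁻¹⁹) = 7.19×10⁻¹⁰ A = 719 pA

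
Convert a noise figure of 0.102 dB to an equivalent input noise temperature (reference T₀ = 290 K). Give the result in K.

6.89 K

F = 10^(0.102/10) = 1.02376
T_e = (F − 1)·T₀ = (1.02376 − 1) × 290 = 6.89 K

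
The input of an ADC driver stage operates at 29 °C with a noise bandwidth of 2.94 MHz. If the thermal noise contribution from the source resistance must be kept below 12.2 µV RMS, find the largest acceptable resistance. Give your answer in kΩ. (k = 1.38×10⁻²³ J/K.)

3.04 kΩ

T = 29 °C + 273.15 = 302.15 K
Johnson–Nyquist: V_n = √(4kTRB) ⇒ R = V_n² / (4kTB)
4kTB = 4 × 1.38×10⁻²³ × 302.15 × 2.94×10⁶ = 4.90×10⁻¹⁴
R = (1.22×10⁻⁵)² / 4.90×10⁻¹⁴ = 3.04×10³ Ω = 3.04 kΩ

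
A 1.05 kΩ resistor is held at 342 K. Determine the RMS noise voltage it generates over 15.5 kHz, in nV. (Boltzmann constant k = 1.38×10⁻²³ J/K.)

V_n = √(4kTRB)
4kTRB = 4 × 1.38×10⁻²³ × 342 × 1.05×10³ × 1.55×10⁴ = 3.07×10⁻¹³ V²
V_n = √(3.07×10⁻¹³) = 5.54×10⁻⁷ V = 554 nV

554 nV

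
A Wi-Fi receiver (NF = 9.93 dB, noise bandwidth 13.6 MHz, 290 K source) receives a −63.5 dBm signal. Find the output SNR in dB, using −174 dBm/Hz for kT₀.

29.2 dB

Noise floor: N = −174 + 10 log₁₀(B) + NF
10 log₁₀(1.36×10⁷) = 71.34 dB
N = −174 + 71.34 + 9.93 = −92.73 dBm
SNR = P_sig − N = −63.5 − (−92.73) = 29.23 dB → 29.2 dB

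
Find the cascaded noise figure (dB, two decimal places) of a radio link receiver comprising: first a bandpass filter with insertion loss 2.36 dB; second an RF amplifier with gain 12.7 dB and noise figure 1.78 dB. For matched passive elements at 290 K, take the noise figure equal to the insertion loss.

4.14 dB

Convert to linear (a loss of L dB is a gain of −L dB): F_i = 10^(NF_i/10), G_i = 10^(G_i,dB/10)
  Stage 1: F_1 = 10^(2.36/10) = 1.722, G_1 = 10^(−2.36/10) = 0.5808
  Stage 2: F_2 = 10^(1.78/10) = 1.507, G_2 = 10^(12.7/10) = 18.62
Friis cascade:
  F = 1.722 + (1.507 − 1)/0.5808 = 2.594
NF = 10 log₁₀(2.594) = 4.14 dB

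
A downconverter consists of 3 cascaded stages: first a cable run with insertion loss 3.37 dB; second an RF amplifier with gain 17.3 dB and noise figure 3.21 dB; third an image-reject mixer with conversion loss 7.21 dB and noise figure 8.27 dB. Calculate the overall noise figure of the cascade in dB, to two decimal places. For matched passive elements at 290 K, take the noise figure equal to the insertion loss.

6.80 dB

Convert to linear (a loss of L dB is a gain of −L dB): F_i = 10^(NF_i/10), G_i = 10^(G_i,dB/10)
  Stage 1: F_1 = 10^(3.37/10) = 2.173, G_1 = 10^(−3.37/10) = 0.4603
  Stage 2: F_2 = 10^(3.21/10) = 2.094, G_2 = 10^(17.3/10) = 53.70
  Stage 3: F_3 = 10^(8.27/10) = 6.714, G_3 = 10^(−7.21/10) = 0.1901
Friis cascade:
  F = 2.173 + (2.094 − 1)/0.4603 + (6.714 − 1)/24.72 = 4.781
NF = 10 log₁₀(4.781) = 6.80 dB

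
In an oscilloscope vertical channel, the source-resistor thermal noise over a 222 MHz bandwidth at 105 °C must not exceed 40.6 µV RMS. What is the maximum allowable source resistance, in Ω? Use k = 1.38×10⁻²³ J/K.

T = 105 °C + 273.15 = 378.15 K
Johnson–Nyquist: V_n = √(4kTRB) ⇒ R = V_n² / (4kTB)
4kTB = 4 × 1.38×10⁻²³ × 378.15 × 2.22×10⁸ = 4.63×10⁻¹²
R = (4.06×10⁻⁵)² / 4.63×10⁻¹² = 3.56×10² Ω = 356 Ω

356 Ω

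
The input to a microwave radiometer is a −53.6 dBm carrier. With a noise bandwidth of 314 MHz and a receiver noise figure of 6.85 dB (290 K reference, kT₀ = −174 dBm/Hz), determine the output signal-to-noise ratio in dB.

28.6 dB

Noise floor: N = −174 + 10 log₁₀(B) + NF
10 log₁₀(3.14×10⁸) = 84.97 dB
N = −174 + 84.97 + 6.85 = −82.18 dBm
SNR = P_sig − N = −53.6 − (−82.18) = 28.58 dB → 28.6 dB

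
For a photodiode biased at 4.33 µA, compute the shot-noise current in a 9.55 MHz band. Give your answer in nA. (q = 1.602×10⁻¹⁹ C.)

3.64 nA

I_n = √(2qI·B)
2qI·B = 2 × 1.602×10⁻¹⁹ × 4.33×10⁻⁶ × 9.55×10⁶ = 1.32×10⁻¹⁷ A²
I_n = √(1.32×10⁻¹⁷) = 3.64×10⁻⁹ A = 3.64 nA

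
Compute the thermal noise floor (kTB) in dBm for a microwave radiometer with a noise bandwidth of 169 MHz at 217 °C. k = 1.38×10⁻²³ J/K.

−89.4 dBm

T = 217 °C + 273.15 = 490.15 K
P_n = kTB = 1.38×10⁻²³ × 490.15 × 1.69×10⁸ = 1.14×10⁻¹² W
In dBm: 10 log₁₀(1.14×10⁻¹² / 10⁻³) = −89.4 dBm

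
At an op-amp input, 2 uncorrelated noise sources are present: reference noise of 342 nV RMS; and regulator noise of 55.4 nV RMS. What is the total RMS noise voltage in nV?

Uncorrelated sources add in power (mean-square): V_tot = √(ΣV_i²)
V_tot = √[(3.42×10⁻⁷)² + (5.54×10⁻⁸)²] = 3.46×10⁻⁷ V = 346 nV

346 nV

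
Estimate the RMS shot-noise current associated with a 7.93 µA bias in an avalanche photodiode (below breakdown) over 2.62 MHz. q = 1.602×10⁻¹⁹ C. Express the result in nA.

2.58 nA

I_n = √(2qI·B)
2qI·B = 2 × 1.602×10⁻¹⁹ × 7.93×10⁻⁶ × 2.62×10⁶ = 6.66×10⁻¹⁸ A²
I_n = √(6.66×10⁻¹⁸) = 2.58×10⁻⁹ A = 2.58 nA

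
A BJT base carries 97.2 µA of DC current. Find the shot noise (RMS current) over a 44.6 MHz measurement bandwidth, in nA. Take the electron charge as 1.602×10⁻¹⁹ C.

I_n = √(2qI·B)
2qI·B = 2 × 1.602×10⁻¹⁹ × 9.72×10⁻⁵ × 4.46×10⁷ = 1.39×10⁻¹⁵ A²
I_n = √(1.39×10⁻¹⁵) = 3.73×10⁻⁸ A = 37.3 nA

37.3 nA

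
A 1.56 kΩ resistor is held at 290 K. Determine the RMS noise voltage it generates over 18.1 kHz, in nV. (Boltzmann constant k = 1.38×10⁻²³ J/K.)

672 nV

V_n = √(4kTRB)
4kTRB = 4 × 1.38×10⁻²³ × 290 × 1.56×10³ × 1.81×10⁴ = 4.52×10⁻¹³ V²
V_n = √(4.52×10⁻¹³) = 6.72×10⁻⁷ V = 672 nV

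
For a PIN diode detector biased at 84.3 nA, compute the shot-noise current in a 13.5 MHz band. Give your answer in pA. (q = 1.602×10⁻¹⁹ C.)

I_n = √(2qI·B)
2qI·B = 2 × 1.602×10⁻¹⁹ × 8.43×10⁻⁸ × 1.35×10⁷ = 3.65×10⁻¹⁹ A²
I_n = √(3.65×10⁻¹⁹) = 6.04×10⁻¹⁰ A = 604 pA

604 pA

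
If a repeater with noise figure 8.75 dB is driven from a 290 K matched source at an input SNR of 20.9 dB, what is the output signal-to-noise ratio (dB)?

12.15 dB

By definition F = SNR_in/SNR_out, so in dB: SNR_out = SNR_in − NF
SNR_out = 20.9 − 8.75 = 12.15 dB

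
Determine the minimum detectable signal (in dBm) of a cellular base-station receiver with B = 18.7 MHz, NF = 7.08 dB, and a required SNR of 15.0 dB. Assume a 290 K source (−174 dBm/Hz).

−79.2 dBm

Sensitivity = −174 + 10 log₁₀(B) + NF + SNR_min
= −174 + 72.72 + 7.08 + 15.0
= −79.20 dBm → −79.2 dBm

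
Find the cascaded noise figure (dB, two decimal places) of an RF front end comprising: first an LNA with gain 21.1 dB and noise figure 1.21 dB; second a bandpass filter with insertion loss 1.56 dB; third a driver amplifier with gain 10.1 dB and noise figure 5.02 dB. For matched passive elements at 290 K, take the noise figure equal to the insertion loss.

1.30 dB

Convert to linear (a loss of L dB is a gain of −L dB): F_i = 10^(NF_i/10), G_i = 10^(G_i,dB/10)
  Stage 1: F_1 = 10^(1.21/10) = 1.321, G_1 = 10^(21.1/10) = 128.8
  Stage 2: F_2 = 10^(1.56/10) = 1.432, G_2 = 10^(−1.56/10) = 0.6982
  Stage 3: F_3 = 10^(5.02/10) = 3.177, G_3 = 10^(10.1/10) = 10.23
Friis cascade:
  F = 1.321 + (1.432 − 1)/128.8 + (3.177 − 1)/89.95 = 1.349
NF = 10 log₁₀(1.349) = 1.30 dB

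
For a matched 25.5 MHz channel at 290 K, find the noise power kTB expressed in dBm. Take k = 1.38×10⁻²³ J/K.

−99.9 dBm

P_n = kTB = 1.38×10⁻²³ × 290 × 2.55×10⁷ = 1.02×10⁻¹³ W
In dBm: 10 log₁₀(1.02×10⁻¹³ / 10⁻³) = −99.9 dBm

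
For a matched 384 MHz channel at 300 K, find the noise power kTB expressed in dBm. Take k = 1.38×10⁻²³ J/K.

P_n = kTB = 1.38×10⁻²³ × 300 × 3.84×10⁸ = 1.59×10⁻¹² W
In dBm: 10 log₁₀(1.59×10⁻¹² / 10⁻³) = −88.0 dBm

−88.0 dBm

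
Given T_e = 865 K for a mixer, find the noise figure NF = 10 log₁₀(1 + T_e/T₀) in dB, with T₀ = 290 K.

6.00 dB

F = 1 + T_e/T₀ = 1 + 865/290 = 3.98276
NF = 10 log₁₀(3.98276) = 6.00 dB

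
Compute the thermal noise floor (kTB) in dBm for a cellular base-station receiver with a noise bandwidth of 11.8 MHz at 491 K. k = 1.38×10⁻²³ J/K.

−101.0 dBm

P_n = kTB = 1.38×10⁻²³ × 491 × 1.18×10⁷ = 8.00×10⁻¹⁴ W
In dBm: 10 log₁₀(8.00×10⁻¹⁴ / 10⁻³) = −101.0 dBm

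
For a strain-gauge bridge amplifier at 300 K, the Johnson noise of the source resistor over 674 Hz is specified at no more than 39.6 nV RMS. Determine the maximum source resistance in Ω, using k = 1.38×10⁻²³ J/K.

Johnson–Nyquist: V_n = √(4kTRB) ⇒ R = V_n² / (4kTB)
4kTB = 4 × 1.38×10⁻²³ × 300 × 6.74×10² = 1.12×10⁻¹⁷
R = (3.96×10⁻⁸)² / 1.12×10⁻¹⁷ = 1.40×10² Ω = 140 Ω

140 Ω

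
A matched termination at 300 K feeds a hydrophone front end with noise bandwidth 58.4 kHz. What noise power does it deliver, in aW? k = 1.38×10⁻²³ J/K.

P_n = kTB = 1.38×10⁻²³ × 300 × 5.84×10⁴ = 2.42×10⁻¹⁶ W = 242 aW

242 aW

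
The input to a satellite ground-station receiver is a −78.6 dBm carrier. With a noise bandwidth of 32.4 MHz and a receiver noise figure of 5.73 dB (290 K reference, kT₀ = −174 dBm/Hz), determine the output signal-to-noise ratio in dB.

14.6 dB

Noise floor: N = −174 + 10 log₁₀(B) + NF
10 log₁₀(3.24×10⁷) = 75.11 dB
N = −174 + 75.11 + 5.73 = −93.16 dBm
SNR = P_sig − N = −78.6 − (−93.16) = 14.56 dB → 14.6 dB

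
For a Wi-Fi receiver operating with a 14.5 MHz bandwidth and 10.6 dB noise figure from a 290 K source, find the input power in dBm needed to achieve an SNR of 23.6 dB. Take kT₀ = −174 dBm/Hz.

Sensitivity = −174 + 10 log₁₀(B) + NF + SNR_min
= −174 + 71.61 + 10.6 + 23.6
= −68.19 dBm → −68.2 dBm

−68.2 dBm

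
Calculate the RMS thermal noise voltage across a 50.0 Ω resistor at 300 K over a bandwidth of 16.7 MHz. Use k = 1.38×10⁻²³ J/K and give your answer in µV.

3.72 µV

V_n = √(4kTRB)
4kTRB = 4 × 1.38×10⁻²³ × 300 × 5.00×10¹ × 1.67×10⁷ = 1.38×10⁻¹¹ V²
V_n = √(1.38×10⁻¹¹) = 3.72×10⁻⁶ V = 3.72 µV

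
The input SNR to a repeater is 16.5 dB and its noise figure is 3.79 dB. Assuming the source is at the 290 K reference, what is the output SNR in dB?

By definition F = SNR_in/SNR_out, so in dB: SNR_out = SNR_in − NF
SNR_out = 16.5 − 3.79 = 12.71 dB

12.71 dB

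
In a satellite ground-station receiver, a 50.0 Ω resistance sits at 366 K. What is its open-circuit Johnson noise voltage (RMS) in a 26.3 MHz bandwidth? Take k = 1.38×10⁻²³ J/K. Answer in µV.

5.15 µV

V_n = √(4kTRB)
4kTRB = 4 × 1.38×10⁻²³ × 366 × 5.00×10¹ × 2.63×10⁷ = 2.66×10⁻¹¹ V²
V_n = √(2.66×10⁻¹¹) = 5.15×10⁻⁶ V = 5.15 µV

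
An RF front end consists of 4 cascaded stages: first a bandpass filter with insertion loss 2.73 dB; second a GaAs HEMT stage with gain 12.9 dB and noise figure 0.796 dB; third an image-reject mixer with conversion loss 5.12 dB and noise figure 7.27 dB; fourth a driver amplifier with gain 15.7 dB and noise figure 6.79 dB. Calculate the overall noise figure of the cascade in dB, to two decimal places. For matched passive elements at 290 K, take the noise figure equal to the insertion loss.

5.85 dB

Convert to linear (a loss of L dB is a gain of −L dB): F_i = 10^(NF_i/10), G_i = 10^(G_i,dB/10)
  Stage 1: F_1 = 10^(2.73/10) = 1.875, G_1 = 10^(−2.73/10) = 0.5333
  Stage 2: F_2 = 10^(0.796/10) = 1.201, G_2 = 10^(12.9/10) = 19.50
  Stage 3: F_3 = 10^(7.27/10) = 5.333, G_3 = 10^(−5.12/10) = 0.3076
  Stage 4: F_4 = 10^(6.79/10) = 4.775, G_4 = 10^(15.7/10) = 37.15
Friis cascade:
  F = 1.875 + (1.201 − 1)/0.5333 + (5.333 − 1)/10.40 + (4.775 − 1)/3.199 = 3.849
NF = 10 log₁₀(3.849) = 5.85 dB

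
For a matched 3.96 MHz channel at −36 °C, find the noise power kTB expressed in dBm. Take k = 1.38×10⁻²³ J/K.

T = −36 °C + 273.15 = 237.15 K
P_n = kTB = 1.38×10⁻²³ × 237.15 × 3.96×10⁶ = 1.30×10⁻¹⁴ W
In dBm: 10 log₁₀(1.30×10⁻¹⁴ / 10⁻³) = −108.9 dBm

−108.9 dBm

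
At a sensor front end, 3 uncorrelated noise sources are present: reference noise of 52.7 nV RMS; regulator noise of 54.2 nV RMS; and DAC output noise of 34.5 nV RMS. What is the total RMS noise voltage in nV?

Uncorrelated sources add in power (mean-square): V_tot = √(ΣV_i²)
V_tot = √[(5.27×10⁻⁸)² + (5.42×10⁻⁸)² + (3.45×10⁻⁸)²] = 8.31×10⁻⁸ V = 83.1 nV

83.1 nV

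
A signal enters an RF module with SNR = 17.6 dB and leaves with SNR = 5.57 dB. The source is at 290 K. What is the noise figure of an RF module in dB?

NF (dB) = SNR_in(dB) − SNR_out(dB) when the source is at T₀
NF = 17.6 − 5.57 = 12.03 dB

12.03 dB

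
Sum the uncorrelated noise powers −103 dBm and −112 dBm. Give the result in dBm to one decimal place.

−102.5 dBm

Convert to linear, add, convert back:
P₁ = 5.01×10⁻¹⁴ W, P₂ = 6.31×10⁻¹⁵ W
P_tot = 5.64×10⁻¹⁴ W → 10 log₁₀(P_tot / 10⁻³) = −102.5 dBm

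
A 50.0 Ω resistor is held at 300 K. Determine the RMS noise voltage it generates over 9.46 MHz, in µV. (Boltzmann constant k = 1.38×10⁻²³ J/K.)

V_n = √(4kTRB)
4kTRB = 4 × 1.38×10⁻²³ × 300 × 5.00×10¹ × 9.46×10⁶ = 7.83×10⁻¹² V²
V_n = √(7.83×10⁻¹²) = 2.80×10⁻⁶ V = 2.80 µV

2.80 µV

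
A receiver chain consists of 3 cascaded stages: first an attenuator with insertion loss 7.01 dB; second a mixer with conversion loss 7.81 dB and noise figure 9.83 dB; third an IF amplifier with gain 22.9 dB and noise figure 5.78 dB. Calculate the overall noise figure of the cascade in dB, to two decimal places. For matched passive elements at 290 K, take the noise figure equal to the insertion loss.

Convert to linear (a loss of L dB is a gain of −L dB): F_i = 10^(NF_i/10), G_i = 10^(G_i,dB/10)
  Stage 1: F_1 = 10^(7.01/10) = 5.023, G_1 = 10^(−7.01/10) = 0.1991
  Stage 2: F_2 = 10^(9.83/10) = 9.616, G_2 = 10^(−7.81/10) = 0.1656
  Stage 3: F_3 = 10^(5.78/10) = 3.784, G_3 = 10^(22.9/10) = 195.0
Friis cascade:
  F = 5.023 + (9.616 − 1)/0.1991 + (3.784 − 1)/0.03296 = 132.8
NF = 10 log₁₀(132.8) = 21.23 dB

21.23 dB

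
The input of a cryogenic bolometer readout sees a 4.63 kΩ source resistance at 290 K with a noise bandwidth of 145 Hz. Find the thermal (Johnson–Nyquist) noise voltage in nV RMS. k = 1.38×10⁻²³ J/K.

V_n = √(4kTRB)
4kTRB = 4 × 1.38×10⁻²³ × 290 × 4.63×10³ × 1.45×10² = 1.07×10⁻¹⁴ V²
V_n = √(1.07×10⁻¹⁴) = 1.04×10⁻⁷ V = 104 nV

104 nV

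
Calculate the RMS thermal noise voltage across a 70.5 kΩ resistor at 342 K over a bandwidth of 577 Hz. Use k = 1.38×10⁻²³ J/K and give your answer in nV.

V_n = √(4kTRB)
4kTRB = 4 × 1.38×10⁻²³ × 342 × 7.05×10⁴ × 5.77×10² = 7.68×10⁻¹³ V²
V_n = √(7.68×10⁻¹³) = 8.76×10⁻⁷ V = 876 nV

876 nV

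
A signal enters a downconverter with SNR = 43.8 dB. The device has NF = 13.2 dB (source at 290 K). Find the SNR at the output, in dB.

30.6 dB

By definition F = SNR_in/SNR_out, so in dB: SNR_out = SNR_in − NF
SNR_out = 43.8 − 13.2 = 30.6 dB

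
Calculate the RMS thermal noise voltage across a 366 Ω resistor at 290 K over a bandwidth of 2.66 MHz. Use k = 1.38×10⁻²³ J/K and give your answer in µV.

V_n = √(4kTRB)
4kTRB = 4 × 1.38×10⁻²³ × 290 × 3.66×10² × 2.66×10⁶ = 1.56×10⁻¹¹ V²
V_n = √(1.56×10⁻¹¹) = 3.95×10⁻⁶ V = 3.95 µV

3.95 µV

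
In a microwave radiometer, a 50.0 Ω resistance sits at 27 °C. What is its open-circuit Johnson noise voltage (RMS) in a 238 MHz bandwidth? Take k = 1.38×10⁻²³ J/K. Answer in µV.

T = 27 °C + 273.15 = 300.15 K
V_n = √(4kTRB)
4kTRB = 4 × 1.38×10⁻²³ × 300.15 × 5.00×10¹ × 2.38×10⁸ = 1.97×10⁻¹⁰ V²
V_n = √(1.97×10⁻¹⁰) = 1.40×10⁻⁵ V = 14.0 µV

14.0 µV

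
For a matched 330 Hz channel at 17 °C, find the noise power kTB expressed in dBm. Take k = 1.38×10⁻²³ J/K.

−148.8 dBm

T = 17 °C + 273.15 = 290.15 K
P_n = kTB = 1.38×10⁻²³ × 290.15 × 3.30×10² = 1.32×10⁻¹⁸ W
In dBm: 10 log₁₀(1.32×10⁻¹⁸ / 10⁻³) = −148.8 dBm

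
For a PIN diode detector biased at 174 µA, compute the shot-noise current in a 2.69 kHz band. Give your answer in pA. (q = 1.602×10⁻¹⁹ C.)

I_n = √(2qI·B)
2qI·B = 2 × 1.602×10⁻¹⁹ × 1.74×10⁻⁴ × 2.69×10³ = 1.50×10⁻¹⁹ A²
I_n = √(1.50×10⁻¹⁹) = 3.87×10⁻¹⁰ A = 387 pA

387 pA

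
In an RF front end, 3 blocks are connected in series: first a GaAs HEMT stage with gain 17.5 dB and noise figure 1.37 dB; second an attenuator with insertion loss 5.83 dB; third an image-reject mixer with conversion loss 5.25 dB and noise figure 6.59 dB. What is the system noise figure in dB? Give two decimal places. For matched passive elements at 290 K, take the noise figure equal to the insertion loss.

Convert to linear (a loss of L dB is a gain of −L dB): F_i = 10^(NF_i/10), G_i = 10^(G_i,dB/10)
  Stage 1: F_1 = 10^(1.37/10) = 1.371, G_1 = 10^(17.5/10) = 56.23
  Stage 2: F_2 = 10^(5.83/10) = 3.828, G_2 = 10^(−5.83/10) = 0.2612
  Stage 3: F_3 = 10^(6.59/10) = 4.560, G_3 = 10^(−5.25/10) = 0.2985
Friis cascade:
  F = 1.371 + (3.828 − 1)/56.23 + (4.560 − 1)/14.69 = 1.664
NF = 10 log₁₀(1.664) = 2.21 dB

2.21 dB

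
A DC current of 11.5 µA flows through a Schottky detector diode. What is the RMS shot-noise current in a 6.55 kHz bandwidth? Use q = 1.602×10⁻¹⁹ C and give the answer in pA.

155 pA

I_n = √(2qI·B)
2qI·B = 2 × 1.602×10⁻¹⁹ × 1.15×10⁻⁵ × 6.55×10³ = 2.41×10⁻²⁰ A²
I_n = √(2.41×10⁻²⁰) = 1.55×10⁻¹⁰ A = 155 pA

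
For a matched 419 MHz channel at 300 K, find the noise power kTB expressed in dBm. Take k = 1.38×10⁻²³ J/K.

P_n = kTB = 1.38×10⁻²³ × 300 × 4.19×10⁸ = 1.73×10⁻¹² W
In dBm: 10 log₁₀(1.73×10⁻¹² / 10⁻³) = −87.6 dBm

−87.6 dBm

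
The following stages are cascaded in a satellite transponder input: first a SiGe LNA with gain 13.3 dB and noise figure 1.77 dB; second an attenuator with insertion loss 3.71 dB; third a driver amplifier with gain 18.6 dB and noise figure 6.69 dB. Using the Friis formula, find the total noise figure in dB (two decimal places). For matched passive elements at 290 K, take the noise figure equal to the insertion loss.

Convert to linear (a loss of L dB is a gain of −L dB): F_i = 10^(NF_i/10), G_i = 10^(G_i,dB/10)
  Stage 1: F_1 = 10^(1.77/10) = 1.503, G_1 = 10^(13.3/10) = 21.38
  Stage 2: F_2 = 10^(3.71/10) = 2.350, G_2 = 10^(−3.71/10) = 0.4256
  Stage 3: F_3 = 10^(6.69/10) = 4.667, G_3 = 10^(18.6/10) = 72.44
Friis cascade:
  F = 1.503 + (2.350 − 1)/21.38 + (4.667 − 1)/9.099 = 1.969
NF = 10 log₁₀(1.969) = 2.94 dB

2.94 dB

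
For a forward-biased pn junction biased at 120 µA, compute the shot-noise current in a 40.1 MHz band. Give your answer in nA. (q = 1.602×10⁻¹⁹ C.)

I_n = √(2qI·B)
2qI·B = 2 × 1.602×10⁻¹⁹ × 1.20×10⁻⁴ × 4.01×10⁷ = 1.54×10⁻¹⁵ A²
I_n = √(1.54×10⁻¹⁵) = 3.93×10⁻⁸ A = 39.3 nA

39.3 nA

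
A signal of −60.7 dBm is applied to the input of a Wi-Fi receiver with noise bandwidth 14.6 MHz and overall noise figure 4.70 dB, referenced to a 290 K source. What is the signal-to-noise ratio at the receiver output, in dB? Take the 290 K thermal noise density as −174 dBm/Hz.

37.0 dB

Noise floor: N = −174 + 10 log₁₀(B) + NF
10 log₁₀(1.46×10⁷) = 71.64 dB
N = −174 + 71.64 + 4.70 = −97.66 dBm
SNR = P_sig − N = −60.7 − (−97.66) = 36.96 dB → 37.0 dB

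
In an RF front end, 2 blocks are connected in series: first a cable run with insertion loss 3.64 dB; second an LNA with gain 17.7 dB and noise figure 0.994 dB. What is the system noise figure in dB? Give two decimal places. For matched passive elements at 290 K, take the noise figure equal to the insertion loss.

4.63 dB

Convert to linear (a loss of L dB is a gain of −L dB): F_i = 10^(NF_i/10), G_i = 10^(G_i,dB/10)
  Stage 1: F_1 = 10^(3.64/10) = 2.312, G_1 = 10^(−3.64/10) = 0.4325
  Stage 2: F_2 = 10^(0.994/10) = 1.257, G_2 = 10^(17.7/10) = 58.88
Friis cascade:
  F = 2.312 + (1.257 − 1)/0.4325 = 2.907
NF = 10 log₁₀(2.907) = 4.63 dB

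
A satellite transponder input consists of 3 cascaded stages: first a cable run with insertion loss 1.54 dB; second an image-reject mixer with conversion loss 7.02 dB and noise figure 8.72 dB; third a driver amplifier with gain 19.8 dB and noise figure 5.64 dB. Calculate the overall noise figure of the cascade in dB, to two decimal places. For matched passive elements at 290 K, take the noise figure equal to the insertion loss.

14.73 dB

Convert to linear (a loss of L dB is a gain of −L dB): F_i = 10^(NF_i/10), G_i = 10^(G_i,dB/10)
  Stage 1: F_1 = 10^(1.54/10) = 1.426, G_1 = 10^(−1.54/10) = 0.7015
  Stage 2: F_2 = 10^(8.72/10) = 7.447, G_2 = 10^(−7.02/10) = 0.1986
  Stage 3: F_3 = 10^(5.64/10) = 3.664, G_3 = 10^(19.8/10) = 95.50
Friis cascade:
  F = 1.426 + (7.447 − 1)/0.7015 + (3.664 − 1)/0.1393 = 29.74
NF = 10 log₁₀(29.74) = 14.73 dB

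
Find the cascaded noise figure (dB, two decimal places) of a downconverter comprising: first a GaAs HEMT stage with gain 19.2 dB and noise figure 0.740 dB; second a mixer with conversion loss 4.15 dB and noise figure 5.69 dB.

Convert to linear (a loss of L dB is a gain of −L dB): F_i = 10^(NF_i/10), G_i = 10^(G_i,dB/10)
  Stage 1: F_1 = 10^(0.740/10) = 1.186, G_1 = 10^(19.2/10) = 83.18
  Stage 2: F_2 = 10^(5.69/10) = 3.707, G_2 = 10^(−4.15/10) = 0.3846
Friis cascade:
  F = 1.186 + (3.707 − 1)/83.18 = 1.218
NF = 10 log₁₀(1.218) = 0.86 dB

0.86 dB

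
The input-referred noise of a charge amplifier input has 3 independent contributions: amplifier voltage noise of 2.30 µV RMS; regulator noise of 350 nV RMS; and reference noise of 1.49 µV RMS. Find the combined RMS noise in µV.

2.76 µV

Uncorrelated sources add in power (mean-square): V_tot = √(ΣV_i²)
V_tot = √[(2.30×10⁻⁶)² + (3.50×10⁻⁷)² + (1.49×10⁻⁶)²] = 2.76×10⁻⁶ V = 2.76 µV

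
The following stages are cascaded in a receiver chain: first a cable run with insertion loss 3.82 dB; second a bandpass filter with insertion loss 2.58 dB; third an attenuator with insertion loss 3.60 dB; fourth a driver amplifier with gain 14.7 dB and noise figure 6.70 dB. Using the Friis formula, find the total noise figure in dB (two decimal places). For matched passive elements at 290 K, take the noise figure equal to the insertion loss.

16.70 dB

Convert to linear (a loss of L dB is a gain of −L dB): F_i = 10^(NF_i/10), G_i = 10^(G_i,dB/10)
  Stage 1: F_1 = 10^(3.82/10) = 2.410, G_1 = 10^(−3.82/10) = 0.4150
  Stage 2: F_2 = 10^(2.58/10) = 1.811, G_2 = 10^(−2.58/10) = 0.5521
  Stage 3: F_3 = 10^(3.60/10) = 2.291, G_3 = 10^(−3.60/10) = 0.4365
  Stage 4: F_4 = 10^(6.70/10) = 4.677, G_4 = 10^(14.7/10) = 29.51
Friis cascade:
  F = 2.410 + (1.811 − 1)/0.4150 + (2.291 − 1)/0.2291 + (4.677 − 1)/0.1000 = 46.77
NF = 10 log₁₀(46.77) = 16.70 dB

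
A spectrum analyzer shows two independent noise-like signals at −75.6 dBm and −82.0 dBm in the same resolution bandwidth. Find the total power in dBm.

Convert to linear, add, convert back:
P₁ = 2.75×10⁻¹¹ W, P₂ = 6.31×10⁻¹² W
P_tot = 3.39×10⁻¹¹ W → 10 log₁₀(P_tot / 10⁻³) = −74.7 dBm

−74.7 dBm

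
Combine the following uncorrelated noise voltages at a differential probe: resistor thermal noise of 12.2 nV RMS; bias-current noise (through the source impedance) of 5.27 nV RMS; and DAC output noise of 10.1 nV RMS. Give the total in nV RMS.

Uncorrelated sources add in power (mean-square): V_tot = √(ΣV_i²)
V_tot = √[(1.22×10⁻⁸)² + (5.27×10⁻⁹)² + (1.01×10⁻⁸)²] = 1.67×10⁻⁸ V = 16.7 nV

16.7 nV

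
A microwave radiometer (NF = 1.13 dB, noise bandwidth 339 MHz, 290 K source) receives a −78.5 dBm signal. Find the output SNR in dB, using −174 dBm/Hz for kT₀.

9.1 dB

Noise floor: N = −174 + 10 log₁₀(B) + NF
10 log₁₀(3.39×10⁸) = 85.3 dB
N = −174 + 85.3 + 1.13 = −87.57 dBm
SNR = P_sig − N = −78.5 − (−87.57) = 9.07 dB → 9.1 dB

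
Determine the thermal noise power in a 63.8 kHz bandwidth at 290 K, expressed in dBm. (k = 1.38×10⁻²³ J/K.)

−125.9 dBm

P_n = kTB = 1.38×10⁻²³ × 290 × 6.38×10⁴ = 2.55×10⁻¹⁶ W
In dBm: 10 log₁₀(2.55×10⁻¹⁶ / 10⁻³) = −125.9 dBm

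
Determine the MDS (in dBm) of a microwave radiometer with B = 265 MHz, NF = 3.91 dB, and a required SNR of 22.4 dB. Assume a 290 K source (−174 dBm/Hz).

Sensitivity = −174 + 10 log₁₀(B) + NF + SNR_min
= −174 + 84.23 + 3.91 + 22.4
= −63.46 dBm → −63.5 dBm

−63.5 dBm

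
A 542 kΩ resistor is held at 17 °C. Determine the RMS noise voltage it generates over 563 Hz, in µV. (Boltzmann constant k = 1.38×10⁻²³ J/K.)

2.21 µV

T = 17 °C + 273.15 = 290.15 K
V_n = √(4kTRB)
4kTRB = 4 × 1.38×10⁻²³ × 290.15 × 5.42×10⁵ × 5.63×10² = 4.89×10⁻¹² V²
V_n = √(4.89×10⁻¹²) = 2.21×10⁻⁶ V = 2.21 µV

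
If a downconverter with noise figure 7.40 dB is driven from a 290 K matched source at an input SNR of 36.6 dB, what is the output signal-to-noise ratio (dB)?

29.20 dB

By definition F = SNR_in/SNR_out, so in dB: SNR_out = SNR_in − NF
SNR_out = 36.6 − 7.40 = 29.20 dB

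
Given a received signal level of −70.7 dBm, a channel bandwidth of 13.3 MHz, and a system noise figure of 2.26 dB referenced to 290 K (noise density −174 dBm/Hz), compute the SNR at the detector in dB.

29.8 dB

Noise floor: N = −174 + 10 log₁₀(B) + NF
10 log₁₀(1.33×10⁷) = 71.24 dB
N = −174 + 71.24 + 2.26 = −100.50 dBm
SNR = P_sig − N = −70.7 − (−100.50) = 29.80 dB → 29.8 dB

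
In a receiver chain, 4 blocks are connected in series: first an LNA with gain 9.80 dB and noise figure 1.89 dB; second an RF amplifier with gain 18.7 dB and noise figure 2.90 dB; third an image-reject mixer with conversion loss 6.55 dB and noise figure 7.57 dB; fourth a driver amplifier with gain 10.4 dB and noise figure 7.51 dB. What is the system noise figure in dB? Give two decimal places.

2.26 dB

Convert to linear (a loss of L dB is a gain of −L dB): F_i = 10^(NF_i/10), G_i = 10^(G_i,dB/10)
  Stage 1: F_1 = 10^(1.89/10) = 1.545, G_1 = 10^(9.80/10) = 9.550
  Stage 2: F_2 = 10^(2.90/10) = 1.950, G_2 = 10^(18.7/10) = 74.13
  Stage 3: F_3 = 10^(7.57/10) = 5.715, G_3 = 10^(−6.55/10) = 0.2213
  Stage 4: F_4 = 10^(7.51/10) = 5.636, G_4 = 10^(10.4/10) = 10.96
Friis cascade:
  F = 1.545 + (1.950 − 1)/9.550 + (5.715 − 1)/707.9 + (5.636 − 1)/156.7 = 1.681
NF = 10 log₁₀(1.681) = 2.26 dB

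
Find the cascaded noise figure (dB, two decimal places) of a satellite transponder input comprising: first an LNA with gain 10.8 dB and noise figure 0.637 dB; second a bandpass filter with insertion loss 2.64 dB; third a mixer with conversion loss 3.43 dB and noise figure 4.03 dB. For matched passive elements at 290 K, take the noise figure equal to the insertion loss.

Convert to linear (a loss of L dB is a gain of −L dB): F_i = 10^(NF_i/10), G_i = 10^(G_i,dB/10)
  Stage 1: F_1 = 10^(0.637/10) = 1.158, G_1 = 10^(10.8/10) = 12.02
  Stage 2: F_2 = 10^(2.64/10) = 1.837, G_2 = 10^(−2.64/10) = 0.5445
  Stage 3: F_3 = 10^(4.03/10) = 2.529, G_3 = 10^(−3.43/10) = 0.4539
Friis cascade:
  F = 1.158 + (1.837 − 1)/12.02 + (2.529 − 1)/6.546 = 1.461
NF = 10 log₁₀(1.461) = 1.65 dB

1.65 dB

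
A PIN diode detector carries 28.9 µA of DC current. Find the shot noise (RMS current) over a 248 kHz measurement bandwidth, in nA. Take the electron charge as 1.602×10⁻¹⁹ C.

1.52 nA

I_n = √(2qI·B)
2qI·B = 2 × 1.602×10⁻¹⁹ × 2.89×10⁻⁵ × 2.48×10⁵ = 2.30×10⁻¹⁸ A²
I_n = √(2.30×10⁻¹⁸) = 1.52×10⁻⁹ A = 1.52 nA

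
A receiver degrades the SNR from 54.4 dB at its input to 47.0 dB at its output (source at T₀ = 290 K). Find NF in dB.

7.4 dB

NF (dB) = SNR_in(dB) − SNR_out(dB) when the source is at T₀
NF = 54.4 − 47.0 = 7.4 dB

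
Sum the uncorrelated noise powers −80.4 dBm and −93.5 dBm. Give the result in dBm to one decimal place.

Convert to linear, add, convert back:
P₁ = 9.12×10⁻¹² W, P₂ = 4.47×10⁻¹³ W
P_tot = 9.57×10⁻¹² W → 10 log₁₀(P_tot / 10⁻³) = −80.2 dBm

−80.2 dBm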